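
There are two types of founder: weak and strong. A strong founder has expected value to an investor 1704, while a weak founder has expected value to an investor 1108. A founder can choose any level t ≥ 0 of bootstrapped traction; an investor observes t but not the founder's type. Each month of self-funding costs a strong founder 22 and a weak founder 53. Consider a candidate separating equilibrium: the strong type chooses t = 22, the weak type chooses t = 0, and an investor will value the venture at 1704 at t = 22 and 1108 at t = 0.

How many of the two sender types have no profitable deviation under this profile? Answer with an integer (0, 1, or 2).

2

Weak type: stay at 0 → 1108; mimic → 1704 − 53 × 22 = 538. IC holds (1108 ≥ 538).
Strong type: signal → 1704 − 22 × 22 = 1220; deviate to 0 → 1108. IC holds (1220 ≥ 1108).
2 of 2 constraints hold, so this is a separating equilibrium.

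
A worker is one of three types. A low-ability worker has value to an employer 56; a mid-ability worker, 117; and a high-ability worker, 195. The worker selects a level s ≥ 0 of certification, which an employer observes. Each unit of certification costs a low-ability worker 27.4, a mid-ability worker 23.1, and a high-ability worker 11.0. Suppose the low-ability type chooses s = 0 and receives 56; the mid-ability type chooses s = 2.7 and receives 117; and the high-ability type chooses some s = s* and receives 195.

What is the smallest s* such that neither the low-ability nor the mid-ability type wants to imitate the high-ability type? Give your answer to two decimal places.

6.08

Low-ability type (on-path payoff 56) won't mimic when 56 ≥ 195 − 27.4·s*, i.e. s* ≥ 5.07.
Mid-ability type (on-path payoff 117 − 23.1×2.7 = 54.63) won't mimic when 54.63 ≥ 195 − 23.1·s*, i.e. s* ≥ 6.08.
Both must hold, so s* = max(5.07, 6.08) = 6.08. The mid-ability type's constraint binds.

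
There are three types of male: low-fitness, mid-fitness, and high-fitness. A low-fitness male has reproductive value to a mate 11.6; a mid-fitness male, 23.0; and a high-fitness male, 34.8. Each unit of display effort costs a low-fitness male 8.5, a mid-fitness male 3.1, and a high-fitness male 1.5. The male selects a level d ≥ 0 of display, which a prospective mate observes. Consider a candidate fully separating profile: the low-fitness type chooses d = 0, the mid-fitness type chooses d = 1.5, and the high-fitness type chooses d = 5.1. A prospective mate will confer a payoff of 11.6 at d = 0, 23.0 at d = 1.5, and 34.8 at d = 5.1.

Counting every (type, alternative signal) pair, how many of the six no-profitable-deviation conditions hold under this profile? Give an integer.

Mid-fitness (own payoff 23.0 − 3.1×1.5 = 18.35): to d=0 gives 11.6 → no gain ✓; to d=5.1 gives 34.8 − 3.1×5.1 = 18.99 → profitable ✗.
Low-fitness (own payoff 11.6): to d=1.5 gives 23.0 − 8.5×1.5 = 10.25 → no gain ✓; to d=5.1 gives 34.8 − 8.5×5.1 = -8.55 → no gain ✓.
High-fitness (own payoff 34.8 − 1.5×5.1 = 27.15): to d=0 gives 11.6 → no gain ✓; to d=1.5 gives 23.0 − 1.5×1.5 = 20.75 → no gain ✓.
5 of the 6 constraints hold; not an equilibrium.

5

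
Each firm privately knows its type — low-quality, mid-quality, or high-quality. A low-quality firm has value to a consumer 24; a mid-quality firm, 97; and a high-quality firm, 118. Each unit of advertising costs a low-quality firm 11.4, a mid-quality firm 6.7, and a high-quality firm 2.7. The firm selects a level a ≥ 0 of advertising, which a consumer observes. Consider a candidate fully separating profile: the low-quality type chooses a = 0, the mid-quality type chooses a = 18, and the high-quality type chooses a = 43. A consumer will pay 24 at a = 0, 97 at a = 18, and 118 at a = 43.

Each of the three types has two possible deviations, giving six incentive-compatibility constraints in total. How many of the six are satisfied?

Mid-quality (own payoff 97 − 6.7×18 = -23.6): to a=0 gives 24 → profitable ✗; to a=43 gives 118 − 6.7×43 = -170.1 → no gain ✓.
Low-quality (own payoff 24): to a=18 gives 97 − 11.4×18 = -108.2 → no gain ✓; to a=43 gives 118 − 11.4×43 = -372.2 → no gain ✓.
High-quality (own payoff 118 − 2.7×43 = 1.9): to a=0 gives 24 → profitable ✗; to a=18 gives 97 − 2.7×18 = 48.4 → profitable ✗.
3 of the 6 constraints hold; not an equilibrium.

3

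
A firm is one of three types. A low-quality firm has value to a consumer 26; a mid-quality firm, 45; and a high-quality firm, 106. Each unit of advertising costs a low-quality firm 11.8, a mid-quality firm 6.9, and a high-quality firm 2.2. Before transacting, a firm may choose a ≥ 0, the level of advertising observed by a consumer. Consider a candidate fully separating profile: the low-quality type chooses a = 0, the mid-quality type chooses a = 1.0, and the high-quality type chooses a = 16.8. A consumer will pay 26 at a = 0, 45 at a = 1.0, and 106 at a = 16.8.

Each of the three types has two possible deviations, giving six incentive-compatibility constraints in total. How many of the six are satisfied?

5

Mid-quality (own payoff 45 − 6.9×1.0 = 38.1): to a=0 gives 26 → no gain ✓; to a=16.8 gives 106 − 6.9×16.8 = -9.92 → no gain ✓.
High-quality (own payoff 106 − 2.2×16.8 = 69.04): to a=0 gives 26 → no gain ✓; to a=1.0 gives 45 − 2.2×1.0 = 42.8 → no gain ✓.
Low-quality (own payoff 26): to a=1.0 gives 45 − 11.8×1.0 = 33.2 → profitable ✗; to a=16.8 gives 106 − 11.8×16.8 = -92.24 → no gain ✓.
5 of the 6 constraints hold; not an equilibrium.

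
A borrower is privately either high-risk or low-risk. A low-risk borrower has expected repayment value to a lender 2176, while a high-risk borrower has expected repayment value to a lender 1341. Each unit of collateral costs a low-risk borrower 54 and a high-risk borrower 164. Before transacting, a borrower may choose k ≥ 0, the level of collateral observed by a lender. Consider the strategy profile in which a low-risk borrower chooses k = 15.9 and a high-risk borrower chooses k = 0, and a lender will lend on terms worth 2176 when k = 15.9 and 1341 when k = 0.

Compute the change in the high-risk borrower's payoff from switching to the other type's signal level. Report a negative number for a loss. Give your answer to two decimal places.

-1772.60

Playing k = 0 the high-risk borrower receives 1341.
Deviating to k = 15.9 brings payment 2176 at cost 164 × 15.9 = 2607.6, netting -431.6.
Gain from deviating: -431.6 − 1341 = -1772.60.
The gain is negative, so the high-risk type's incentive-compatibility constraint is satisfied.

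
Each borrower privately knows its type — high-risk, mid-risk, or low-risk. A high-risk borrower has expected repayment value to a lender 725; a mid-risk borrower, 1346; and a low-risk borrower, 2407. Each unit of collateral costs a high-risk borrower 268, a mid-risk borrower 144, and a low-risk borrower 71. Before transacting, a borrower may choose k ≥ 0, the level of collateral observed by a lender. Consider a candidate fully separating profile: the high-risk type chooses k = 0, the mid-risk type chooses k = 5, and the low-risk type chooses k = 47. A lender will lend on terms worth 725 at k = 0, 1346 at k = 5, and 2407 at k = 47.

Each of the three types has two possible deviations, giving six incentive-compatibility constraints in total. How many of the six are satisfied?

3

High-risk (own payoff 725): to k=5 gives 1346 − 268×5 = 6 → no gain ✓; to k=47 gives 2407 − 268×47 = -10189 → no gain ✓.
Mid-risk (own payoff 1346 − 144×5 = 626): to k=0 gives 725 → profitable ✗; to k=47 gives 2407 − 144×47 = -4361 → no gain ✓.
Low-risk (own payoff 2407 − 71×47 = -930): to k=0 gives 725 → profitable ✗; to k=5 gives 1346 − 71×5 = 991 → profitable ✗.
3 of the 6 constraints hold; not an equilibrium.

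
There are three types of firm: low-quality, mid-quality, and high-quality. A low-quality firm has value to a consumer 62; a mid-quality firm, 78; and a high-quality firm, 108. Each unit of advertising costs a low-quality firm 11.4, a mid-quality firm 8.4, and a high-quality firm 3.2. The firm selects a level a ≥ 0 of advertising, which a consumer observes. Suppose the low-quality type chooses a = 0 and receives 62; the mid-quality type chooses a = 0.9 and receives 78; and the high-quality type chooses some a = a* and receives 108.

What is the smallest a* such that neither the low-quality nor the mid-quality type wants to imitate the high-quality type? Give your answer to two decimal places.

Low-quality type (on-path payoff 62) won't mimic when 62 ≥ 108 − 11.4·a*, i.e. a* ≥ 4.04.
Mid-quality type (on-path payoff 78 − 8.4×0.9 = 70.44) won't mimic when 70.44 ≥ 108 − 8.4·a*, i.e. a* ≥ 4.47.
Both must hold, so a* = max(4.04, 4.47) = 4.47. The mid-quality type's constraint binds.

4.47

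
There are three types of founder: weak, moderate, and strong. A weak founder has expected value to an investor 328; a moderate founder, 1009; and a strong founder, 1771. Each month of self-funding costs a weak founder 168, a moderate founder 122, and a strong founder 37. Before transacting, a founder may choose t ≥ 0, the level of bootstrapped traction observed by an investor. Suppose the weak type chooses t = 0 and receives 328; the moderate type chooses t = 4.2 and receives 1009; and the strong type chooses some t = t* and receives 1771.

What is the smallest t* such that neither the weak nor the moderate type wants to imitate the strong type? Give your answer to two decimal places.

Moderate type (on-path payoff 1009 − 122×4.2 = 496.6) won't mimic when 496.6 ≥ 1771 − 122·t*, i.e. t* ≥ 10.45.
Weak type (on-path payoff 328) won't mimic when 328 ≥ 1771 − 168·t*, i.e. t* ≥ 8.59.
Both must hold, so t* = max(8.59, 10.45) = 10.45. The moderate type's constraint binds.

10.45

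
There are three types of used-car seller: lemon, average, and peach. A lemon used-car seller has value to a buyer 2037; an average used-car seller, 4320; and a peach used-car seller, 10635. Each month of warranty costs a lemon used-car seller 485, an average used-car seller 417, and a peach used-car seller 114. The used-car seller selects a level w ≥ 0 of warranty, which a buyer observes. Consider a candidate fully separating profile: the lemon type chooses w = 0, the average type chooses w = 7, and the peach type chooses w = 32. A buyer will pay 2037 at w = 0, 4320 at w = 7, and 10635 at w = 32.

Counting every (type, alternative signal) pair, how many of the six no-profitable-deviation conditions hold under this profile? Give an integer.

5

Peach (own payoff 10635 − 114×32 = 6987): to w=0 gives 2037 → no gain ✓; to w=7 gives 4320 − 114×7 = 3522 → no gain ✓.
Average (own payoff 4320 − 417×7 = 1401): to w=0 gives 2037 → profitable ✗; to w=32 gives 10635 − 417×32 = -2709 → no gain ✓.
Lemon (own payoff 2037): to w=7 gives 4320 − 485×7 = 925 → no gain ✓; to w=32 gives 10635 − 485×32 = -4885 → no gain ✓.
5 of the 6 constraints hold; not an equilibrium.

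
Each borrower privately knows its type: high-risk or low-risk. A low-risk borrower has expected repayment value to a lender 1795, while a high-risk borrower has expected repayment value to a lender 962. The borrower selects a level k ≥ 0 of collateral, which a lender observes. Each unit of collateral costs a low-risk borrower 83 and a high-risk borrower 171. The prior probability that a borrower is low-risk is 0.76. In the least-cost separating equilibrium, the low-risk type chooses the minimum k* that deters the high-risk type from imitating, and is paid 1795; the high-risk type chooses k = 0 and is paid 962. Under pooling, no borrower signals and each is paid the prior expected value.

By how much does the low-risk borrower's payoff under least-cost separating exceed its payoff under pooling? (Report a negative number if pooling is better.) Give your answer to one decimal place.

-204.4

Least-cost separating signal: k* solves 962 = 1795 − 171·k*, so k* = (1795 − 962)/171 ≈ 4.8713.
Low-risk type's separating payoff: 1795 − 83 × k* = 1795 − 83 × (1795 − 962)/171 = 1795 − 69139/171 ≈ 1390.678.
Pooling payoff: 0.76 × 1795 + 0.24 × 962 = 1595.08.
Difference: 1390.678 − 1595.08 = -204.402, i.e. -204.4 to one decimal place.
The low-risk type would prefer the pooling outcome.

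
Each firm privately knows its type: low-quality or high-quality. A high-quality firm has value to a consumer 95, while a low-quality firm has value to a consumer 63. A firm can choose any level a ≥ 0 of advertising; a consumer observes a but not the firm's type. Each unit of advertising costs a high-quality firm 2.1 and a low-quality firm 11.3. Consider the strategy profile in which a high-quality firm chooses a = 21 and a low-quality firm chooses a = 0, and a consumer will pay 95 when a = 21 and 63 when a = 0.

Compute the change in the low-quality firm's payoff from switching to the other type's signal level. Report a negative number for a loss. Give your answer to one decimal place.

-205.3

Playing a = 0 the low-quality firm receives 63.
Deviating to a = 21 brings payment 95 at cost 11.3 × 21 = 237.3, netting -142.3.
Gain from deviating: -142.3 − 63 = -205.3.
The gain is negative, so the low-quality type's incentive-compatibility constraint is satisfied.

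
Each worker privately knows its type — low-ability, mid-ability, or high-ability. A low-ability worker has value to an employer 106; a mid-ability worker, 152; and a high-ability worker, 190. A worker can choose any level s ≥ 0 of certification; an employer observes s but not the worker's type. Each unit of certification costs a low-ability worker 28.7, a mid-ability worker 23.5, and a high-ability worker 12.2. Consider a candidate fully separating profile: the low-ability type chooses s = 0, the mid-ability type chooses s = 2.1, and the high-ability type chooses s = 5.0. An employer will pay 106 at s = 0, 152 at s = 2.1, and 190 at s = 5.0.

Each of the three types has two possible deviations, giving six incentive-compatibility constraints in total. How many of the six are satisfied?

Mid-ability (own payoff 152 − 23.5×2.1 = 102.65): to s=0 gives 106 → profitable ✗; to s=5.0 gives 190 − 23.5×5.0 = 72.5 → no gain ✓.
High-ability (own payoff 190 − 12.2×5.0 = 129): to s=0 gives 106 → no gain ✓; to s=2.1 gives 152 − 12.2×2.1 = 126.38 → no gain ✓.
Low-ability (own payoff 106): to s=2.1 gives 152 − 28.7×2.1 = 91.73 → no gain ✓; to s=5.0 gives 190 − 28.7×5.0 = 46.5 → no gain ✓.
5 of the 6 constraints hold; not an equilibrium.

5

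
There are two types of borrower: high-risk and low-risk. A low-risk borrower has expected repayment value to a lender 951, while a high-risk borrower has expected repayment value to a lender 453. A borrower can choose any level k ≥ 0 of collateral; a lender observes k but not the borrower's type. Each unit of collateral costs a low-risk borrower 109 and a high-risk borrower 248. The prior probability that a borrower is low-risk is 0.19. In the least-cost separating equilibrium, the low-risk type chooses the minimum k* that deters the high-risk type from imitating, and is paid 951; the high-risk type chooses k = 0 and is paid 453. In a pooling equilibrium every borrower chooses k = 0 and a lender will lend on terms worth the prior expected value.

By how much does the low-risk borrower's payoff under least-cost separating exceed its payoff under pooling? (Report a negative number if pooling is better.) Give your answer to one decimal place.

Least-cost separating signal: k* solves 453 = 951 − 248·k*, so k* = (951 − 453)/248 ≈ 2.0081.
Low-risk type's separating payoff: 951 − 109 × k* = 951 − 109 × (951 − 453)/248 = 951 − 54282/248 ≈ 732.121.
Pooling payoff: 0.19 × 951 + 0.81 × 453 = 547.62.
Difference: 732.121 − 547.62 = 184.501, i.e. 184.5 to one decimal place.
The low-risk type prefers to separate.

184.5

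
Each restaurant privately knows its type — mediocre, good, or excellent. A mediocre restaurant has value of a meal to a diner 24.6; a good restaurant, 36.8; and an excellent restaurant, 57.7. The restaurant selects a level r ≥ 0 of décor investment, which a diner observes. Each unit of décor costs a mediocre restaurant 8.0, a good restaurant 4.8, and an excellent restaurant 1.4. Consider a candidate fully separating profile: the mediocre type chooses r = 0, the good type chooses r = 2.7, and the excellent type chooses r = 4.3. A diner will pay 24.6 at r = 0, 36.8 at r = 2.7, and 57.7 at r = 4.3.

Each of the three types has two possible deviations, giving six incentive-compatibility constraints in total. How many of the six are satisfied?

Excellent (own payoff 57.7 − 1.4×4.3 = 51.68): to r=0 gives 24.6 → no gain ✓; to r=2.7 gives 36.8 − 1.4×2.7 = 33.02 → no gain ✓.
Good (own payoff 36.8 − 4.8×2.7 = 23.84): to r=0 gives 24.6 → profitable ✗; to r=4.3 gives 57.7 − 4.8×4.3 = 37.06 → profitable ✗.
Mediocre (own payoff 24.6): to r=2.7 gives 36.8 − 8.0×2.7 = 15.2 → no gain ✓; to r=4.3 gives 57.7 − 8.0×4.3 = 23.3 → no gain ✓.
4 of the 6 constraints hold; not an equilibrium.

4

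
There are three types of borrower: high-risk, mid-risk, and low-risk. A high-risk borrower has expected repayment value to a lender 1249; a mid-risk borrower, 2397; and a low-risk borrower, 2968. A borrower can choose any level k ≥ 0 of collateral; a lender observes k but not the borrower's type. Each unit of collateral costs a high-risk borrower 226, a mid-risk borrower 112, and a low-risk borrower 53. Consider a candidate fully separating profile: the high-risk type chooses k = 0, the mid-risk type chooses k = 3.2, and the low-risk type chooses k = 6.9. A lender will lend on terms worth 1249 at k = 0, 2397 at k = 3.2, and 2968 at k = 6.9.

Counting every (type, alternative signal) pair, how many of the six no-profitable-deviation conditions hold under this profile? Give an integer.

3

Low-risk (own payoff 2968 − 53×6.9 = 2602.3): to k=0 gives 1249 → no gain ✓; to k=3.2 gives 2397 − 53×3.2 = 2227.4 → no gain ✓.
Mid-risk (own payoff 2397 − 112×3.2 = 2038.6): to k=0 gives 1249 → no gain ✓; to k=6.9 gives 2968 − 112×6.9 = 2195.2 → profitable ✗.
High-risk (own payoff 1249): to k=3.2 gives 2397 − 226×3.2 = 1673.8 → profitable ✗; to k=6.9 gives 2968 − 226×6.9 = 1408.6 → profitable ✗.
3 of the 6 constraints hold; not an equilibrium.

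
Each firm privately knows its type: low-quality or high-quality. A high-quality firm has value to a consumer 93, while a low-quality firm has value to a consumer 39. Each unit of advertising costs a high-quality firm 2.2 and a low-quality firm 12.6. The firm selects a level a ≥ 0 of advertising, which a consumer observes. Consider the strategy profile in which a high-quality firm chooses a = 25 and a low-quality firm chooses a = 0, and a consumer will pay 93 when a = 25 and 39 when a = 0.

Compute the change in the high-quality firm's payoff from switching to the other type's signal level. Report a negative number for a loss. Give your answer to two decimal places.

Playing a = 25 the high-quality firm receives 93 − 2.2 × 25 = 38.
Deviating to a = 0 yields 39 instead.
Gain from deviating: 39 − 38 = 1.00.
The gain is positive, so the high-quality type's incentive-compatibility constraint is violated — this profile is not a separating equilibrium.

1.00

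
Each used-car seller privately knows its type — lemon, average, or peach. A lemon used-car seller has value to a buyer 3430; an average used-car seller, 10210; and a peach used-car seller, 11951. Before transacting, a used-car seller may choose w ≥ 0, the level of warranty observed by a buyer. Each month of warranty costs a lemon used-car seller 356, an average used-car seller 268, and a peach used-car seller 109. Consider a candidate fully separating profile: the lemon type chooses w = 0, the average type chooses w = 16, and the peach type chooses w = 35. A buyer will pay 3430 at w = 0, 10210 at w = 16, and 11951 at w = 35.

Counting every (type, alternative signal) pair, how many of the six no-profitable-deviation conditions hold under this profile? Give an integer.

4

Lemon (own payoff 3430): to w=16 gives 10210 − 356×16 = 4514 → profitable ✗; to w=35 gives 11951 − 356×35 = -509 → no gain ✓.
Average (own payoff 10210 − 268×16 = 5922): to w=0 gives 3430 → no gain ✓; to w=35 gives 11951 − 268×35 = 2571 → no gain ✓.
Peach (own payoff 11951 − 109×35 = 8136): to w=0 gives 3430 → no gain ✓; to w=16 gives 10210 − 109×16 = 8466 → profitable ✗.
4 of the 6 constraints hold; not an equilibrium.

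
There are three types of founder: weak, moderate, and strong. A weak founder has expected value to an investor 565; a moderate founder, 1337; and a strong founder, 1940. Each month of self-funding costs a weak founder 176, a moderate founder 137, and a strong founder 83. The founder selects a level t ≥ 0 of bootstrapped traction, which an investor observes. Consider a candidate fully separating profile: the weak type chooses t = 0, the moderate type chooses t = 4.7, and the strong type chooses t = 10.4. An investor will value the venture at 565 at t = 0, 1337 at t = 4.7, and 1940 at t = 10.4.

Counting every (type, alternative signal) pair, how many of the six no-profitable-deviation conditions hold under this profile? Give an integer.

Weak (own payoff 565): to t=4.7 gives 1337 − 176×4.7 = 509.8 → no gain ✓; to t=10.4 gives 1940 − 176×10.4 = 109.6 → no gain ✓.
Moderate (own payoff 1337 − 137×4.7 = 693.1): to t=0 gives 565 → no gain ✓; to t=10.4 gives 1940 − 137×10.4 = 515.2 → no gain ✓.
Strong (own payoff 1940 − 83×10.4 = 1076.8): to t=0 gives 565 → no gain ✓; to t=4.7 gives 1337 − 83×4.7 = 946.9 → no gain ✓.
6 of the 6 constraints hold; this profile is a separating equilibrium.

6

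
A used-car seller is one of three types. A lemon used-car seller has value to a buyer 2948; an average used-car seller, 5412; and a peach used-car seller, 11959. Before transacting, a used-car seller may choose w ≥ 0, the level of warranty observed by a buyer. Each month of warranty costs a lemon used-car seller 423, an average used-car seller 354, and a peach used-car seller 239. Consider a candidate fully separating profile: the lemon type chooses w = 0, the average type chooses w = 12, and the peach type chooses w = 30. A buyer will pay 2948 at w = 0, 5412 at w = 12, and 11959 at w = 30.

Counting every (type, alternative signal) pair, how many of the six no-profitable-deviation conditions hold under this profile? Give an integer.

4

Lemon (own payoff 2948): to w=12 gives 5412 − 423×12 = 336 → no gain ✓; to w=30 gives 11959 − 423×30 = -731 → no gain ✓.
Average (own payoff 5412 − 354×12 = 1164): to w=0 gives 2948 → profitable ✗; to w=30 gives 11959 − 354×30 = 1339 → profitable ✗.
Peach (own payoff 11959 − 239×30 = 4789): to w=0 gives 2948 → no gain ✓; to w=12 gives 5412 − 239×12 = 2544 → no gain ✓.
4 of the 6 constraints hold; not an equilibrium.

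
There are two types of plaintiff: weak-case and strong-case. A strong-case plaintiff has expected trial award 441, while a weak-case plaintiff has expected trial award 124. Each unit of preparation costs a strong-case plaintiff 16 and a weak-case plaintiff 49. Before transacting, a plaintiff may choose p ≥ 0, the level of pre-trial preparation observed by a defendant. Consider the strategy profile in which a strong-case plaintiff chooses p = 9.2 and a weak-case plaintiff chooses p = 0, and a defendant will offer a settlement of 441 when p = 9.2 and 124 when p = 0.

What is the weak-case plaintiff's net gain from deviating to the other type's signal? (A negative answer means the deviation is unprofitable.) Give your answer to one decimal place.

-133.8

Playing p = 0 the weak-case plaintiff receives 124.
Deviating to p = 9.2 brings payment 441 at cost 49 × 9.2 = 450.8, netting -9.8.
Gain from deviating: -9.8 − 124 = -133.8.
The gain is negative, so the weak-case type's incentive-compatibility constraint is satisfied.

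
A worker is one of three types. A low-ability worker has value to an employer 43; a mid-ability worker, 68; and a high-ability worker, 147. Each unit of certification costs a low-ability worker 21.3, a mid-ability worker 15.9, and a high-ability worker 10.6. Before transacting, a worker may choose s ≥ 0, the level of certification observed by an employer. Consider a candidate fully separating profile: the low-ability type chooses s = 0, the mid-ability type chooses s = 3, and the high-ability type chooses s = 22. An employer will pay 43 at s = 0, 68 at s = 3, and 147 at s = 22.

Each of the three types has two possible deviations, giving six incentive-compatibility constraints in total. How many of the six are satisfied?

3

Mid-ability (own payoff 68 − 15.9×3 = 20.3): to s=0 gives 43 → profitable ✗; to s=22 gives 147 − 15.9×22 = -202.8 → no gain ✓.
Low-ability (own payoff 43): to s=3 gives 68 − 21.3×3 = 4.1 → no gain ✓; to s=22 gives 147 − 21.3×22 = -321.6 → no gain ✓.
High-ability (own payoff 147 − 10.6×22 = -86.2): to s=0 gives 43 → profitable ✗; to s=3 gives 68 − 10.6×3 = 36.2 → profitable ✗.
3 of the 6 constraints hold; not an equilibrium.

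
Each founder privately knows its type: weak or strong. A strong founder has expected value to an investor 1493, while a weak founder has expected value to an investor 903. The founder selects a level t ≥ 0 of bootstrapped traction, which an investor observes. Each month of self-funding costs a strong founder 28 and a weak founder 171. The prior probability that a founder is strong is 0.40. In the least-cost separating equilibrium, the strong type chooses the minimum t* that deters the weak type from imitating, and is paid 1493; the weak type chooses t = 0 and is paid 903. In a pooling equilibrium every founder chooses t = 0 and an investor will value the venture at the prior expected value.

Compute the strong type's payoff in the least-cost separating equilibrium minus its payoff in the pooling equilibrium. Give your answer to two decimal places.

Least-cost separating signal: t* solves 903 = 1493 − 171·t*, so t* = (1493 − 903)/171 ≈ 3.4503.
Strong type's separating payoff: 1493 − 28 × t* = 1493 − 28 × (1493 − 903)/171 = 1493 − 16520/171 ≈ 1396.3918.
Pooling payoff: 0.40 × 1493 + 0.60 × 903 = 1139.
Difference: 1396.3918 − 1139 = 257.3918, i.e. 257.39 to two decimal places.
The strong type prefers to separate.

257.39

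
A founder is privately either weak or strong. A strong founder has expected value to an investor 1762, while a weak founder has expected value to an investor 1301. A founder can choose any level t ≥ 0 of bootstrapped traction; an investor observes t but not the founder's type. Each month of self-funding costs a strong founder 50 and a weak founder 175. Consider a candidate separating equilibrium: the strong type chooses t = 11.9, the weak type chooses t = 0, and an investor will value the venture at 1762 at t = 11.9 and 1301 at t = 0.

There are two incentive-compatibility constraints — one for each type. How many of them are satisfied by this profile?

1

Weak type: stay at 0 → 1301; mimic → 1762 − 175 × 11.9 = -320.5. IC holds (1301 ≥ -320.5).
Strong type: signal → 1762 − 50 × 11.9 = 1167; deviate to 0 → 1301. IC fails (1167 < 1301).
1 of 2 constraints hold, so this profile is not an equilibrium.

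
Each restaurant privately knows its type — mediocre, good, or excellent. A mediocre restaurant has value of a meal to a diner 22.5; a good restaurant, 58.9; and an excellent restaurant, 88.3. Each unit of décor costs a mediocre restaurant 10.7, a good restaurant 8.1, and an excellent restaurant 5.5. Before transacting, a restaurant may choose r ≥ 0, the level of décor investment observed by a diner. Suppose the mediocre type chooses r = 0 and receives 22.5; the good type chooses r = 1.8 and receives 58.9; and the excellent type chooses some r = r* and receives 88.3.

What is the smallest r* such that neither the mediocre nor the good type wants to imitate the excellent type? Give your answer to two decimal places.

Mediocre type (on-path payoff 22.5) won't mimic when 22.5 ≥ 88.3 − 10.7·r*, i.e. r* ≥ 6.15.
Good type (on-path payoff 58.9 − 8.1×1.8 = 44.32) won't mimic when 44.32 ≥ 88.3 − 8.1·r*, i.e. r* ≥ 5.43.
Both must hold, so r* = max(6.15, 5.43) = 6.15. The mediocre type's constraint binds.

6.15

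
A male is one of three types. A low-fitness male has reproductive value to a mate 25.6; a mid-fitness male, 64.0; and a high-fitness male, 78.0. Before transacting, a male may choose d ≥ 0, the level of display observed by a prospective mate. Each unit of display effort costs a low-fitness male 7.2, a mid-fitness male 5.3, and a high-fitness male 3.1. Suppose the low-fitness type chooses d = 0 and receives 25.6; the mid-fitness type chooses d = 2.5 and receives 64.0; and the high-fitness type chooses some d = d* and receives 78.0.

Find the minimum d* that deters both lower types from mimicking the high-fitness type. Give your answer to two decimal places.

Mid-fitness type (on-path payoff 64.0 − 5.3×2.5 = 50.75) won't mimic when 50.75 ≥ 78.0 − 5.3·d*, i.e. d* ≥ 5.14.
Low-fitness type (on-path payoff 25.6) won't mimic when 25.6 ≥ 78.0 − 7.2·d*, i.e. d* ≥ 7.28.
Both must hold, so d* = max(7.28, 5.14) = 7.28. The low-fitness type's constraint binds.

7.28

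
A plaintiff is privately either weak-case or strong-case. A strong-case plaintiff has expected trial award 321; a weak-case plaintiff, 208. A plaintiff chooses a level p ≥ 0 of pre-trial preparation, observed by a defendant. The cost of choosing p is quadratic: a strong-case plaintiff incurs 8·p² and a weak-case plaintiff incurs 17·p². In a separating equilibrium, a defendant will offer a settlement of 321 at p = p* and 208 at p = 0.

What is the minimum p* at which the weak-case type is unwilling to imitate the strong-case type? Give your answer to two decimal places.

The weak-case type at p = 0 receives 208; imitating at p* yields 321 − 17·p*².
Indifference: 208 = 321 − 17·p*², so p*² = (321 − 208) / 17 ≈ 6.6471.
p* = √6.6471 ≈ 2.58.

2.58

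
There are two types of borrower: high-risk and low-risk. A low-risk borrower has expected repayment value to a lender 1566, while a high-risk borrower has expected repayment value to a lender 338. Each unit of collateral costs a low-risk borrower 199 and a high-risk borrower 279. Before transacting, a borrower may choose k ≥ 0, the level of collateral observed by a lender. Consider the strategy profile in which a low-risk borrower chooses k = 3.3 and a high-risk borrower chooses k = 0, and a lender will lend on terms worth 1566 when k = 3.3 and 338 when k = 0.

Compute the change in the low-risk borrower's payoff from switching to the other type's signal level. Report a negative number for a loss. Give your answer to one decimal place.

Playing k = 3.3 the low-risk borrower receives 1566 − 199 × 3.3 = 909.3.
Deviating to k = 0 yields 338 instead.
Gain from deviating: 338 − 909.3 = -571.3.
The gain is negative, so the low-risk type's incentive-compatibility constraint is satisfied.

-571.3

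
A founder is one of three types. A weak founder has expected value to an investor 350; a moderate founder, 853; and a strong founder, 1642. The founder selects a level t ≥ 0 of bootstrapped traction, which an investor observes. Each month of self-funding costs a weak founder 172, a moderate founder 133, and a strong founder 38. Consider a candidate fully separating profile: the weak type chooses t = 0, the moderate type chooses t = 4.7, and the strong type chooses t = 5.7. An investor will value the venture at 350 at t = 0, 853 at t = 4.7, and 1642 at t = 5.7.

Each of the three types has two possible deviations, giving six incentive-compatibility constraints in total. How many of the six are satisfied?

Strong (own payoff 1642 − 38×5.7 = 1425.4): to t=0 gives 350 → no gain ✓; to t=4.7 gives 853 − 38×4.7 = 674.4 → no gain ✓.
Weak (own payoff 350): to t=4.7 gives 853 − 172×4.7 = 44.6 → no gain ✓; to t=5.7 gives 1642 − 172×5.7 = 661.6 → profitable ✗.
Moderate (own payoff 853 − 133×4.7 = 227.9): to t=0 gives 350 → profitable ✗; to t=5.7 gives 1642 − 133×5.7 = 883.9 → profitable ✗.
3 of the 6 constraints hold; not an equilibrium.

3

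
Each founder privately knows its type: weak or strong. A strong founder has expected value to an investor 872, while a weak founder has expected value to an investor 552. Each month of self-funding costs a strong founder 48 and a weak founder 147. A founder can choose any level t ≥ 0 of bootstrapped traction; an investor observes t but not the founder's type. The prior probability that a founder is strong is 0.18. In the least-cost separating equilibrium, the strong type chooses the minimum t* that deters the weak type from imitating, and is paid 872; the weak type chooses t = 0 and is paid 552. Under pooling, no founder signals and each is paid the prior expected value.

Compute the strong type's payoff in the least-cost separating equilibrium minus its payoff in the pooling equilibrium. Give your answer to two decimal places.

157.91

Least-cost separating signal: t* solves 552 = 872 − 147·t*, so t* = (872 − 552)/147 ≈ 2.1769.
Strong type's separating payoff: 872 − 48 × t* = 872 − 48 × (872 − 552)/147 = 872 − 15360/147 ≈ 767.5102.
Pooling payoff: 0.18 × 872 + 0.82 × 552 = 609.6.
Difference: 767.5102 − 609.6 = 157.9102, i.e. 157.91 to two decimal places.
The strong type prefers to separate.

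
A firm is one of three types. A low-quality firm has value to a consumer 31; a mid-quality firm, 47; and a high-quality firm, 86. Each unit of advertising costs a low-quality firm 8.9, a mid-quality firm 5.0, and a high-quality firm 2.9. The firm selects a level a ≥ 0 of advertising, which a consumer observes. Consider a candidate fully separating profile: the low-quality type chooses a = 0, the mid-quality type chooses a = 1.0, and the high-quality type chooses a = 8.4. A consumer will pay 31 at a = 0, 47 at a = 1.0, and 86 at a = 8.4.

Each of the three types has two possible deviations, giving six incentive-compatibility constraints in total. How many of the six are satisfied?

Mid-quality (own payoff 47 − 5.0×1.0 = 42): to a=0 gives 31 → no gain ✓; to a=8.4 gives 86 − 5.0×8.4 = 44 → profitable ✗.
Low-quality (own payoff 31): to a=1.0 gives 47 − 8.9×1.0 = 38.1 → profitable ✗; to a=8.4 gives 86 − 8.9×8.4 = 11.24 → no gain ✓.
High-quality (own payoff 86 − 2.9×8.4 = 61.64): to a=0 gives 31 → no gain ✓; to a=1.0 gives 47 − 2.9×1.0 = 44.1 → no gain ✓.
4 of the 6 constraints hold; not an equilibrium.

4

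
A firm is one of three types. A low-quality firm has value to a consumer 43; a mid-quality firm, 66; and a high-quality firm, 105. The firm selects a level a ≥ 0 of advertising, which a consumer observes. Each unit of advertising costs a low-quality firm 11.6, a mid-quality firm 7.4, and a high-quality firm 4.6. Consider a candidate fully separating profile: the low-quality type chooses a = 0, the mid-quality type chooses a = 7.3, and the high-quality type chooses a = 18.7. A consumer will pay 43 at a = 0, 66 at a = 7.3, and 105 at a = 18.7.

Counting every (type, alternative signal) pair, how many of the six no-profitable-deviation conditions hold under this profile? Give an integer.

3

High-quality (own payoff 105 − 4.6×18.7 = 18.98): to a=0 gives 43 → profitable ✗; to a=7.3 gives 66 − 4.6×7.3 = 32.42 → profitable ✗.
Mid-quality (own payoff 66 − 7.4×7.3 = 11.98): to a=0 gives 43 → profitable ✗; to a=18.7 gives 105 − 7.4×18.7 = -33.38 → no gain ✓.
Low-quality (own payoff 43): to a=7.3 gives 66 − 11.6×7.3 = -18.68 → no gain ✓; to a=18.7 gives 105 − 11.6×18.7 = -111.92 → no gain ✓.
3 of the 6 constraints hold; not an equilibrium.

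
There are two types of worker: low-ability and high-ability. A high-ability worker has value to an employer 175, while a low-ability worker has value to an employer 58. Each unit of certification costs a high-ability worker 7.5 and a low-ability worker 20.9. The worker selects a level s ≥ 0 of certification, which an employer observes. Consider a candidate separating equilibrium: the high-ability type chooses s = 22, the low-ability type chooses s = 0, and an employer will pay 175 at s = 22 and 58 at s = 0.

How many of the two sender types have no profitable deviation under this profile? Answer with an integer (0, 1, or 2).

Low-ability type: stay at 0 → 58; mimic → 175 − 20.9 × 22 = -284.8. IC holds (58 ≥ -284.8).
High-ability type: signal → 175 − 7.5 × 22 = 10; deviate to 0 → 58. IC fails (10 < 58).
1 of 2 constraints hold, so this profile is not an equilibrium.

1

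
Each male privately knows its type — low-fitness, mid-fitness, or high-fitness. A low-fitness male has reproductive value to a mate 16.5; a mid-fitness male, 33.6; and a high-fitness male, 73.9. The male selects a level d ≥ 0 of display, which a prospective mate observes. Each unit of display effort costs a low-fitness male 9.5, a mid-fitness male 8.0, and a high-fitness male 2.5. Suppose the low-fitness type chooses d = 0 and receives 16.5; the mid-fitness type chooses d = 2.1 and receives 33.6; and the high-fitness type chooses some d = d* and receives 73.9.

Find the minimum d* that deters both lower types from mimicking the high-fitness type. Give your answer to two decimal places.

Mid-fitness type (on-path payoff 33.6 − 8.0×2.1 = 16.8) won't mimic when 16.8 ≥ 73.9 − 8.0·d*, i.e. d* ≥ 7.14.
Low-fitness type (on-path payoff 16.5) won't mimic when 16.5 ≥ 73.9 − 9.5·d*, i.e. d* ≥ 6.04.
Both must hold, so d* = max(6.04, 7.14) = 7.14. The mid-fitness type's constraint binds.

7.14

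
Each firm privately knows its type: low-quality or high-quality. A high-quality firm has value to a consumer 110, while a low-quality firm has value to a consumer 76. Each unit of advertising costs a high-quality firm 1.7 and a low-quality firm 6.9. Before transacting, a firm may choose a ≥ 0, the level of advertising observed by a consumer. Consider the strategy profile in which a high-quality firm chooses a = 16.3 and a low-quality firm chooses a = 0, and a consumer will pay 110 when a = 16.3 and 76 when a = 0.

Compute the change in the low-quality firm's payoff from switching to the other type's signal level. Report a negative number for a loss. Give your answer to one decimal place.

Playing a = 0 the low-quality firm receives 76.
Deviating to a = 16.3 brings payment 110 at cost 6.9 × 16.3 = 112.47, netting -2.47.
Gain from deviating: -2.47 − 76 = -78.47, i.e. -78.5 to one decimal place.
The gain is negative, so the low-quality type's incentive-compatibility constraint is satisfied.

-78.5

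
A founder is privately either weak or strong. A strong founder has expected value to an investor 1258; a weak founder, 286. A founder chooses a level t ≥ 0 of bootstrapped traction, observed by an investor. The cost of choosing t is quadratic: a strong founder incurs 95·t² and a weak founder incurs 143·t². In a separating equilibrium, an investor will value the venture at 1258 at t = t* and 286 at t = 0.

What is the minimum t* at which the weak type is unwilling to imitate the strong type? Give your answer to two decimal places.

The weak type at t = 0 receives 286; imitating at t* yields 1258 − 143·t*².
Indifference: 286 = 1258 − 143·t*², so t*² = (1258 − 286) / 143 ≈ 6.7972.
t* = √6.7972 ≈ 2.61.

2.61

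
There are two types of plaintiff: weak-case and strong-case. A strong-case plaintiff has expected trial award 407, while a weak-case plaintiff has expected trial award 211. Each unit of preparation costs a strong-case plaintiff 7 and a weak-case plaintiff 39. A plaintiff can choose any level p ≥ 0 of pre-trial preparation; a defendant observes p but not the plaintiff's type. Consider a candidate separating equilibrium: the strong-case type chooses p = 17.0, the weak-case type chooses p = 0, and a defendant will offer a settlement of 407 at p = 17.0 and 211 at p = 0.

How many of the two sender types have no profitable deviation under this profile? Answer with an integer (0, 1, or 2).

Strong-case type: signal → 407 − 7 × 17.0 = 288; deviate to 0 → 211. IC holds (288 ≥ 211).
Weak-case type: stay at 0 → 211; mimic → 407 − 39 × 17.0 = -256. IC holds (211 ≥ -256).
2 of 2 constraints hold, so this is a separating equilibrium.

2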